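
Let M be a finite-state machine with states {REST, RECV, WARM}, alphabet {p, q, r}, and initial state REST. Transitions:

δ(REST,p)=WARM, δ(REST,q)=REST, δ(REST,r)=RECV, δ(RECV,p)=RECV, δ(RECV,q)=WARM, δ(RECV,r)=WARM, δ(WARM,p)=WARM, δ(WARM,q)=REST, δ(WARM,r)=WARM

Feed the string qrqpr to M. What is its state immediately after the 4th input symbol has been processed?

start at REST
read 'q': REST → REST
read 'r': REST → RECV
read 'q': RECV → WARM
read 'p': WARM → WARM
After 4 symbols: WARM.

WARM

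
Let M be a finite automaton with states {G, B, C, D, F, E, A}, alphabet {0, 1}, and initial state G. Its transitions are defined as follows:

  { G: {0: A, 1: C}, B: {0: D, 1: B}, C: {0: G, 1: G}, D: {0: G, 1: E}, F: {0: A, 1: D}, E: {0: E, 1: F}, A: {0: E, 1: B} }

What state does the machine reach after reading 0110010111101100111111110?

start at G
read '0': G → A
read '1': A → B
read '1': B → B
read '0': B → D
read '0': D → G
read '1': G → C
read '0': C → G
read '1': G → C
read '1': C → G
read '1': G → C
read '1': C → G
read '0': G → A
read '1': A → B
read '1': B → B
read '0': B → D
read '0': D → G
read '1': G → C
read '1': C → G
read '1': G → C
read '1': C → G
read '1': G → C
read '1': C → G
read '1': G → C
read '1': C → G
read '0': G → A

A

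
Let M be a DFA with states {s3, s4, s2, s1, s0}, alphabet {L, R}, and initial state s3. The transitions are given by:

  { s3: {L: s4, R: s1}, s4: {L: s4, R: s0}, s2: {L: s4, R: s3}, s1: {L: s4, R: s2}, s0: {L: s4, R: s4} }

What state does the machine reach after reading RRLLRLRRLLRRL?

Trace: s3 -R-> s1 -R-> s2 -L-> s4 -L-> s4 -R-> s0 -L-> s4 -R-> s0 -R-> s4 -L-> s4 -L-> s4 -R-> s0 -R-> s4 -L-> s4

s4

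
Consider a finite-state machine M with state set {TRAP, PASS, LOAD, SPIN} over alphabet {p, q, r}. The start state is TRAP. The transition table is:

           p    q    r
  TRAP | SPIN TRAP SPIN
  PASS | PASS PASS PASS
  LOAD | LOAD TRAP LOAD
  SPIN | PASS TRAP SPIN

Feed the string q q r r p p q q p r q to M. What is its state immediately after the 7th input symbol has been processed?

PASS

start at TRAP
read 'q': TRAP → TRAP
read 'q': TRAP → TRAP
read 'r': TRAP → SPIN
read 'r': SPIN → SPIN
read 'p': SPIN → PASS
read 'p': PASS → PASS
read 'q': PASS → PASS
After 7 symbols: PASS.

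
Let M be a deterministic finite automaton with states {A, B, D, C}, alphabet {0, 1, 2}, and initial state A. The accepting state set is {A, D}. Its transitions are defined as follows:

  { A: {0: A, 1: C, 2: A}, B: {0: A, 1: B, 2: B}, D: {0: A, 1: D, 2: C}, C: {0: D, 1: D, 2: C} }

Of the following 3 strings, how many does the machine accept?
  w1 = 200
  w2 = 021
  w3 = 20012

w1: A → A → A → A  → end A, accepted
w2: A → A → A → C  → end C, rejected
w3: A → A → A → A → C → C  → end C, rejected

1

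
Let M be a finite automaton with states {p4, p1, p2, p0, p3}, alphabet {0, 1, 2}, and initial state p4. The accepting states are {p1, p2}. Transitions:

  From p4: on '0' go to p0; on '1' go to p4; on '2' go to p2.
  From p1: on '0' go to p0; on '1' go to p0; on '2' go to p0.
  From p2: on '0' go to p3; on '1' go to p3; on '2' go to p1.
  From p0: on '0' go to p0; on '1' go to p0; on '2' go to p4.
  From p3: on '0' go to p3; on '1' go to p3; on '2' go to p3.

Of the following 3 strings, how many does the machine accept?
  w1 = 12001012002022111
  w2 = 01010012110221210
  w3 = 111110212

1

w1:
  start at p4
  read '1': p4 → p4
  read '2': p4 → p2
  read '0': p2 → p3
  read '0': p3 → p3
  read '1': p3 → p3
  read '0': p3 → p3
  read '1': p3 → p3
  read '2': p3 → p3
  read '0': p3 → p3
  read '0': p3 → p3
  read '2': p3 → p3
  read '0': p3 → p3
  read '2': p3 → p3
  read '2': p3 → p3
  read '1': p3 → p3
  read '1': p3 → p3
  read '1': p3 → p3
  end p3, rejected
w2:
  start at p4
  read '0': p4 → p0
  read '1': p0 → p0
  read '0': p0 → p0
  read '1': p0 → p0
  read '0': p0 → p0
  read '0': p0 → p0
  read '1': p0 → p0
  read '2': p0 → p4
  read '1': p4 → p4
  read '1': p4 → p4
  read '0': p4 → p0
  read '2': p0 → p4
  read '2': p4 → p2
  read '1': p2 → p3
  read '2': p3 → p3
  read '1': p3 → p3
  read '0': p3 → p3
  end p3, rejected
w3:
  start at p4
  read '1': p4 → p4
  read '1': p4 → p4
  read '1': p4 → p4
  read '1': p4 → p4
  read '1': p4 → p4
  read '0': p4 → p0
  read '2': p0 → p4
  read '1': p4 → p4
  read '2': p4 → p2
  end p2, accepted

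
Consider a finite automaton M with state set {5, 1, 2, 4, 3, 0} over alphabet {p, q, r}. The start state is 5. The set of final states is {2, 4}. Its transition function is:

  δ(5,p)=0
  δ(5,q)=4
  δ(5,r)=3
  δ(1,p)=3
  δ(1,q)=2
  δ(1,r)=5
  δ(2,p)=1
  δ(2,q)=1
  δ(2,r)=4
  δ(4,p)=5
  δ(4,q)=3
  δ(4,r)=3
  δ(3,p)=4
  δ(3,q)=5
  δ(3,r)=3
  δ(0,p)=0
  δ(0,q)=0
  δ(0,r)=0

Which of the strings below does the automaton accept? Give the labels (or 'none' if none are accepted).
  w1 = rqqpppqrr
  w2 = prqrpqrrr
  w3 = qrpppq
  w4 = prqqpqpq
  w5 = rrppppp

w1:
  start at 5
  read 'r': 5 → 3
  read 'q': 3 → 5
  read 'q': 5 → 4
  read 'p': 4 → 5
  read 'p': 5 → 0
  read 'p': 0 → 0
  read 'q': 0 → 0
  read 'r': 0 → 0
  read 'r': 0 → 0
  end 0, rejected
w2:
  start at 5
  read 'p': 5 → 0
  read 'r': 0 → 0
  read 'q': 0 → 0
  read 'r': 0 → 0
  read 'p': 0 → 0
  read 'q': 0 → 0
  read 'r': 0 → 0
  read 'r': 0 → 0
  read 'r': 0 → 0
  end 0, rejected
w3:
  start at 5
  read 'q': 5 → 4
  read 'r': 4 → 3
  read 'p': 3 → 4
  read 'p': 4 → 5
  read 'p': 5 → 0
  read 'q': 0 → 0
  end 0, rejected
w4:
  start at 5
  read 'p': 5 → 0
  read 'r': 0 → 0
  read 'q': 0 → 0
  read 'q': 0 → 0
  read 'p': 0 → 0
  read 'q': 0 → 0
  read 'p': 0 → 0
  read 'q': 0 → 0
  end 0, rejected
w5:
  start at 5
  read 'r': 5 → 3
  read 'r': 3 → 3
  read 'p': 3 → 4
  read 'p': 4 → 5
  read 'p': 5 → 0
  read 'p': 0 → 0
  read 'p': 0 → 0
  end 0, rejected

none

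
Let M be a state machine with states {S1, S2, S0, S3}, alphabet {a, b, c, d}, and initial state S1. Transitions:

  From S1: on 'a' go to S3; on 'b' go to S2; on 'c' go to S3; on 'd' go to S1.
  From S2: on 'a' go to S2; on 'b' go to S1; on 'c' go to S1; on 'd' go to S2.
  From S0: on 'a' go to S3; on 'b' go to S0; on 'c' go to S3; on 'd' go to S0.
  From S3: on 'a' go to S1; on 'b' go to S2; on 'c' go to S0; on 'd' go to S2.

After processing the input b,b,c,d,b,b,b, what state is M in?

S1

S1 → S2 → S1 → S3 → S2 → S1 → S2 → S1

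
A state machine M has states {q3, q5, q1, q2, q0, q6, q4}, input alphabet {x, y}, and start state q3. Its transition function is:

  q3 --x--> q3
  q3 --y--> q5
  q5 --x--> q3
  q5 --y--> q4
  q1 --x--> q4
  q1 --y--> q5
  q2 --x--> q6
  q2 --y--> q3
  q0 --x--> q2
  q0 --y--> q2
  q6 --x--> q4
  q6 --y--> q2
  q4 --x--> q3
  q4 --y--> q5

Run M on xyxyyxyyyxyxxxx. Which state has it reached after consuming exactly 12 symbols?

Trace: q3 -x-> q3 -y-> q5 -x-> q3 -y-> q5 -y-> q4 -x-> q3 -y-> q5 -y-> q4 -y-> q5 -x-> q3 -y-> q5 -x-> q3
After 12 symbols: q3.

q3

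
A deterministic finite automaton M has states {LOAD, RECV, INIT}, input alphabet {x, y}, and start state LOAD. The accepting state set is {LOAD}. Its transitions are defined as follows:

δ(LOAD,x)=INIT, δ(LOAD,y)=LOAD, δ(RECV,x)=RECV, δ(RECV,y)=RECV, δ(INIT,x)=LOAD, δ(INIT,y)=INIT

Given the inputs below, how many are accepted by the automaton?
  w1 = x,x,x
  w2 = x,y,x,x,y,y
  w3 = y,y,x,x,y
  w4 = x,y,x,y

2

w1: LOAD → INIT → LOAD → INIT  → end INIT, rejected
w2: LOAD → INIT → INIT → LOAD → INIT → INIT → INIT  → end INIT, rejected
w3: LOAD → LOAD → LOAD → INIT → LOAD → LOAD  → end LOAD, accepted
w4: LOAD → INIT → INIT → LOAD → LOAD  → end LOAD, accepted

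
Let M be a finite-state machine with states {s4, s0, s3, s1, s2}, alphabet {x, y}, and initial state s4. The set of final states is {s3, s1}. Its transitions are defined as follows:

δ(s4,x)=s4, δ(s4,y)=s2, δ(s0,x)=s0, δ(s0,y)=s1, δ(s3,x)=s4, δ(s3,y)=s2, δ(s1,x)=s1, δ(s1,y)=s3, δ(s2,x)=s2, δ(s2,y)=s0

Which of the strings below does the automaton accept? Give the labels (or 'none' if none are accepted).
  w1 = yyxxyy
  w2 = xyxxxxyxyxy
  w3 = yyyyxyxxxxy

w1: s4 → s2 → s0 → s0 → s0 → s1 → s3  → end s3, accepted
w2: s4 → s4 → s2 → s2 → s2 → s2 → s2 → s0 → s0 → s1 → s1 → s3  → end s3, accepted
w3: s4 → s2 → s0 → s1 → s3 → s4 → s2 → s2 → s2 → s2 → s2 → s0  → end s0, rejected

w1, w2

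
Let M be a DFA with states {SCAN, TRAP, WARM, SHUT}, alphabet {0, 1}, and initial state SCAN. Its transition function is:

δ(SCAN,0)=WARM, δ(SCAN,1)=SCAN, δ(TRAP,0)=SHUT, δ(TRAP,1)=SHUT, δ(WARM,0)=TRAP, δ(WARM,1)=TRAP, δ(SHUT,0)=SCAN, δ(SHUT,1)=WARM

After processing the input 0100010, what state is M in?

SCAN → WARM → TRAP → SHUT → SCAN → WARM → TRAP → SHUT

SHUT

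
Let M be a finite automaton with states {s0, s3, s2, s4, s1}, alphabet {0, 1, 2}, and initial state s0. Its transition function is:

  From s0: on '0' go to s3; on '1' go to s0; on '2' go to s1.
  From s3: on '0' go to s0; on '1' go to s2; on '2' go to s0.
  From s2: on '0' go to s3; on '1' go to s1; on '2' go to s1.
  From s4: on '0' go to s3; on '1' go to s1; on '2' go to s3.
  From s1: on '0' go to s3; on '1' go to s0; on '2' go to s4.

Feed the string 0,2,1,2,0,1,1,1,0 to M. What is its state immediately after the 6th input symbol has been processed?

start at s0
read '0': s0 → s3
read '2': s3 → s0
read '1': s0 → s0
read '2': s0 → s1
read '0': s1 → s3
read '1': s3 → s2
After 6 symbols: s2.

s2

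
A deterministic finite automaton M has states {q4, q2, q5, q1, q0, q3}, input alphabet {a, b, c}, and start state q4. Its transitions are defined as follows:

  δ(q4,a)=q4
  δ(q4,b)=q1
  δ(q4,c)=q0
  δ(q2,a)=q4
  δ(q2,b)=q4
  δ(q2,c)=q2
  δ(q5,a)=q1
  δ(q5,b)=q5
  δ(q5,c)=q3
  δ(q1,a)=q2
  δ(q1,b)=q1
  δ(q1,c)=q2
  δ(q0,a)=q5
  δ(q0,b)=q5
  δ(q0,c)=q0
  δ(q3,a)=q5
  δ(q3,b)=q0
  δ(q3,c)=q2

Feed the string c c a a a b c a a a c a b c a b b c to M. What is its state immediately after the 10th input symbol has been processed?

Trace: q4 -c-> q0 -c-> q0 -a-> q5 -a-> q1 -a-> q2 -b-> q4 -c-> q0 -a-> q5 -a-> q1 -a-> q2
After 10 symbols: q2.

q2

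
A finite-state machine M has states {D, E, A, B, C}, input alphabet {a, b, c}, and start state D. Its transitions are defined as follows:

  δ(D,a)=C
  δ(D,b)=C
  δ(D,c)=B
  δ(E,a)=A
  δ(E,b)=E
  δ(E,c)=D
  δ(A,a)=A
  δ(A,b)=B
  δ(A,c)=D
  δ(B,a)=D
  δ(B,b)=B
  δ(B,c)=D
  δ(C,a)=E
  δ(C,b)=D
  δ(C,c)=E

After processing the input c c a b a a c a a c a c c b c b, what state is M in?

E

start at D
read 'c': D → B
read 'c': B → D
read 'a': D → C
read 'b': C → D
read 'a': D → C
read 'a': C → E
read 'c': E → D
read 'a': D → C
read 'a': C → E
read 'c': E → D
read 'a': D → C
read 'c': C → E
read 'c': E → D
read 'b': D → C
read 'c': C → E
read 'b': E → E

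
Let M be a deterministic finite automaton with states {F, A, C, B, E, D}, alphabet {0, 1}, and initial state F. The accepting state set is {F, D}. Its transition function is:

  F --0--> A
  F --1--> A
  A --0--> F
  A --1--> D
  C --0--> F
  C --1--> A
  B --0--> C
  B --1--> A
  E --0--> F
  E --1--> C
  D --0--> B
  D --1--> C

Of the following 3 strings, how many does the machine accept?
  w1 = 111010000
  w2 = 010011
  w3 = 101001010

w1: F → A → D → C → F → A → F → A → F → A  → end A, rejected
w2: F → A → D → B → C → A → D  → end D, accepted
w3: F → A → F → A → F → A → D → B → A → F  → end F, accepted

2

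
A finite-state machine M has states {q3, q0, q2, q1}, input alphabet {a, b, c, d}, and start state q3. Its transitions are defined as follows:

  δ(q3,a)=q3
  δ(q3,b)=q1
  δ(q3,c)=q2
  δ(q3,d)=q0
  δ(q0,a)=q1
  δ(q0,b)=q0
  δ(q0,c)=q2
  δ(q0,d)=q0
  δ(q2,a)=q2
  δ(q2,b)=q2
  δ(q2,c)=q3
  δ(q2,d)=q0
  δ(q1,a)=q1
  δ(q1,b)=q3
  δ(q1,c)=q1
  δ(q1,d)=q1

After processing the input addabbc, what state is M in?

q1

q3 → q3 → q0 → q0 → q1 → q3 → q1 → q1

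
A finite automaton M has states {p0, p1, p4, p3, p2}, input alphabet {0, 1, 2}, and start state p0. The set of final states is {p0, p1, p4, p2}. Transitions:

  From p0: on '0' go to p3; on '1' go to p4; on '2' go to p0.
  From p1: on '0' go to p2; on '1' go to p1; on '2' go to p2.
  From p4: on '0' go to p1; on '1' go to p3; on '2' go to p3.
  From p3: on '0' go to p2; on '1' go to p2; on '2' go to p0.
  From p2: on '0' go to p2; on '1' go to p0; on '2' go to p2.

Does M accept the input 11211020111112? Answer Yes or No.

Yes

Trace: p0 -1-> p4 -1-> p3 -2-> p0 -1-> p4 -1-> p3 -0-> p2 -2-> p2 -0-> p2 -1-> p0 -1-> p4 -1-> p3 -1-> p2 -1-> p0 -2-> p0
End state p0 is accepting.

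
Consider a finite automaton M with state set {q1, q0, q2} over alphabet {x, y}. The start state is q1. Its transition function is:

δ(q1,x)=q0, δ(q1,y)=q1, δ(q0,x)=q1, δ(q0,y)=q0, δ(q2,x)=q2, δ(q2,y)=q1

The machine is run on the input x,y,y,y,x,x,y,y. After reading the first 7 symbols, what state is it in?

q0

start at q1
read 'x': q1 → q0
read 'y': q0 → q0
read 'y': q0 → q0
read 'y': q0 → q0
read 'x': q0 → q1
read 'x': q1 → q0
read 'y': q0 → q0
After 7 symbols: q0.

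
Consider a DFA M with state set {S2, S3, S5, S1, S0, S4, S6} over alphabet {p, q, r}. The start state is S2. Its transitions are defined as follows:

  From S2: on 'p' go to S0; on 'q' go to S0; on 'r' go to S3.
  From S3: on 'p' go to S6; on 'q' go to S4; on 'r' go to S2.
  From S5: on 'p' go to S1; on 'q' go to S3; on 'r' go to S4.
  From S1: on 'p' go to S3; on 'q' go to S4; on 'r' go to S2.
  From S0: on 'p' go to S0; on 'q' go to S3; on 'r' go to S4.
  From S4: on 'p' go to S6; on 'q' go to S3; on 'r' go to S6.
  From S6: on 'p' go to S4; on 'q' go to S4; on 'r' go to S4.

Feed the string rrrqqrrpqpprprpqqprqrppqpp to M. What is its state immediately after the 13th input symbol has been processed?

S4

S2 → S3 → S2 → S3 → S4 → S3 → S2 → S3 → S6 → S4 → S6 → S4 → S6 → S4
After 13 symbols: S4.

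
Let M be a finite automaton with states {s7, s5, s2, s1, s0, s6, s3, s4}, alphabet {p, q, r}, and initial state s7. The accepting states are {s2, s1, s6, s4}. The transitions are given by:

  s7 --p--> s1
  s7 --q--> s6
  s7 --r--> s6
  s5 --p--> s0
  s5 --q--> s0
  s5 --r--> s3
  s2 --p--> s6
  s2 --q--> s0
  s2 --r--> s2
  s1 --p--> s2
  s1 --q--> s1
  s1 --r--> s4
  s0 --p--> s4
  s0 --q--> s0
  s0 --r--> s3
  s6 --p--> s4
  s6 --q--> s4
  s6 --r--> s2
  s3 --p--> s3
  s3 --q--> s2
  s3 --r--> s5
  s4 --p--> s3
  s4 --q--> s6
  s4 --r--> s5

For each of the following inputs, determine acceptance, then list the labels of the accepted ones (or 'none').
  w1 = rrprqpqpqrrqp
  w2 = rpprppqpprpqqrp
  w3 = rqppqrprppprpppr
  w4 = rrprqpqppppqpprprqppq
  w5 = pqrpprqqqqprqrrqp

w1: Trace: s7 -r-> s6 -r-> s2 -p-> s6 -r-> s2 -q-> s0 -p-> s4 -q-> s6 -p-> s4 -q-> s6 -r-> s2 -r-> s2 -q-> s0 -p-> s4  → end s4, accepted
w2: Trace: s7 -r-> s6 -p-> s4 -p-> s3 -r-> s5 -p-> s0 -p-> s4 -q-> s6 -p-> s4 -p-> s3 -r-> s5 -p-> s0 -q-> s0 -q-> s0 -r-> s3 -p-> s3  → end s3, rejected
w3: Trace: s7 -r-> s6 -q-> s4 -p-> s3 -p-> s3 -q-> s2 -r-> s2 -p-> s6 -r-> s2 -p-> s6 -p-> s4 -p-> s3 -r-> s5 -p-> s0 -p-> s4 -p-> s3 -r-> s5  → end s5, rejected
w4: Trace: s7 -r-> s6 -r-> s2 -p-> s6 -r-> s2 -q-> s0 -p-> s4 -q-> s6 -p-> s4 -p-> s3 -p-> s3 -p-> s3 -q-> s2 -p-> s6 -p-> s4 -r-> s5 -p-> s0 -r-> s3 -q-> s2 -p-> s6 -p-> s4 -q-> s6  → end s6, accepted
w5: Trace: s7 -p-> s1 -q-> s1 -r-> s4 -p-> s3 -p-> s3 -r-> s5 -q-> s0 -q-> s0 -q-> s0 -q-> s0 -p-> s4 -r-> s5 -q-> s0 -r-> s3 -r-> s5 -q-> s0 -p-> s4  → end s4, accepted

w1, w4, w5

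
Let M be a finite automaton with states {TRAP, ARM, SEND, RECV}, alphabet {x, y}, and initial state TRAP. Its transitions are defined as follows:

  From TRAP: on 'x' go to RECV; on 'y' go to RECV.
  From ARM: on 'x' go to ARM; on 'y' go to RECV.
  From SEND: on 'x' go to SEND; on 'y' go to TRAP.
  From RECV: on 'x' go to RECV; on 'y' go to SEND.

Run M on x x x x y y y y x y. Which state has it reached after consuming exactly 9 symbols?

TRAP → RECV → RECV → RECV → RECV → SEND → TRAP → RECV → SEND → SEND
After 9 symbols: SEND.

SEND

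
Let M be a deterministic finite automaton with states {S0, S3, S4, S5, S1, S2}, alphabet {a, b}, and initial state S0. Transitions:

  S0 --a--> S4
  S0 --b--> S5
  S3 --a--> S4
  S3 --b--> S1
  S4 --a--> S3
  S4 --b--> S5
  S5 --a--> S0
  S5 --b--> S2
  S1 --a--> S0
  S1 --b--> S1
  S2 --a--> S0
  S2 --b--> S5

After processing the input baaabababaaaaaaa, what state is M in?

S3

Trace: S0 -b-> S5 -a-> S0 -a-> S4 -a-> S3 -b-> S1 -a-> S0 -b-> S5 -a-> S0 -b-> S5 -a-> S0 -a-> S4 -a-> S3 -a-> S4 -a-> S3 -a-> S4 -a-> S3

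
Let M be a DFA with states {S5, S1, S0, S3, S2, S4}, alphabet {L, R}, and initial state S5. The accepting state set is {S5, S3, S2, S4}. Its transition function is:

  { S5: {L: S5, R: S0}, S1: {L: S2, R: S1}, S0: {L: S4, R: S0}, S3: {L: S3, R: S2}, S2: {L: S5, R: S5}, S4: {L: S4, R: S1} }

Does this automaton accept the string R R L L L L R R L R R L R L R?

start at S5
read 'R': S5 → S0
read 'R': S0 → S0
read 'L': S0 → S4
read 'L': S4 → S4
read 'L': S4 → S4
read 'L': S4 → S4
read 'R': S4 → S1
read 'R': S1 → S1
read 'L': S1 → S2
read 'R': S2 → S5
read 'R': S5 → S0
read 'L': S0 → S4
read 'R': S4 → S1
read 'L': S1 → S2
read 'R': S2 → S5
End state S5 is accepting.

Yes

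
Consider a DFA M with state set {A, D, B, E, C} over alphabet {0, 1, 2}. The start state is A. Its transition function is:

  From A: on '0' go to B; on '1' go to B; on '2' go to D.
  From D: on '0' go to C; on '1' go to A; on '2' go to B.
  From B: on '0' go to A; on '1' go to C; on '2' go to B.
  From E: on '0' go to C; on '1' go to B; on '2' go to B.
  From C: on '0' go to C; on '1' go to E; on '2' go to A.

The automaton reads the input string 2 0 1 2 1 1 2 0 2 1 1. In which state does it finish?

start at A
read '2': A → D
read '0': D → C
read '1': C → E
read '2': E → B
read '1': B → C
read '1': C → E
read '2': E → B
read '0': B → A
read '2': A → D
read '1': D → A
read '1': A → B

B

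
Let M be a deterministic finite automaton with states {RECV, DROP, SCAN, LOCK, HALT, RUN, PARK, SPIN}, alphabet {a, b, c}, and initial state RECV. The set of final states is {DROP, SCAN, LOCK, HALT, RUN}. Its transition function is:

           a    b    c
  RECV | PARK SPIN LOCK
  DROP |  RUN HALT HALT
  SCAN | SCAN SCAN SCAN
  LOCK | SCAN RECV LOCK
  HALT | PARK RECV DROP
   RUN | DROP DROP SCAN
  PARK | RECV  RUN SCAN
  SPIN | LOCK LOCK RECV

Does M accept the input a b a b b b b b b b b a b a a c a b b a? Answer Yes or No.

start at RECV
read 'a': RECV → PARK
read 'b': PARK → RUN
read 'a': RUN → DROP
read 'b': DROP → HALT
read 'b': HALT → RECV
read 'b': RECV → SPIN
read 'b': SPIN → LOCK
read 'b': LOCK → RECV
read 'b': RECV → SPIN
read 'b': SPIN → LOCK
read 'b': LOCK → RECV
read 'a': RECV → PARK
read 'b': PARK → RUN
read 'a': RUN → DROP
read 'a': DROP → RUN
read 'c': RUN → SCAN
read 'a': SCAN → SCAN
read 'b': SCAN → SCAN
read 'b': SCAN → SCAN
read 'a': SCAN → SCAN
End state SCAN is accepting.

Yes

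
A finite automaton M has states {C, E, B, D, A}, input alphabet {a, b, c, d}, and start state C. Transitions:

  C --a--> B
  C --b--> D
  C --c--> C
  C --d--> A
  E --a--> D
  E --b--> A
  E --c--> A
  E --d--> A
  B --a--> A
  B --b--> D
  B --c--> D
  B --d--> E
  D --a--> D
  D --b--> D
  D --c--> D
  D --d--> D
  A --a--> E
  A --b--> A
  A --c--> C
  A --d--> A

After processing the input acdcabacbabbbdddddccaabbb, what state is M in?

D

C → B → D → D → D → D → D → D → D → D → D → D → D → D → D → D → D → D → D → D → D → D → D → D → D → D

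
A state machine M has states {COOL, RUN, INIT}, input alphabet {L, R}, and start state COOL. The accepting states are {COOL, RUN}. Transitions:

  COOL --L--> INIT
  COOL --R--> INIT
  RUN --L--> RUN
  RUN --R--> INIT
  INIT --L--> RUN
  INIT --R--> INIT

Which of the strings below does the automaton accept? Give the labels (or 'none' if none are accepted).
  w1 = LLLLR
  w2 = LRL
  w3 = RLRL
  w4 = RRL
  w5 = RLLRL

w1: Trace: COOL -L-> INIT -L-> RUN -L-> RUN -L-> RUN -R-> INIT  → end INIT, rejected
w2: Trace: COOL -L-> INIT -R-> INIT -L-> RUN  → end RUN, accepted
w3: Trace: COOL -R-> INIT -L-> RUN -R-> INIT -L-> RUN  → end RUN, accepted
w4: Trace: COOL -R-> INIT -R-> INIT -L-> RUN  → end RUN, accepted
w5: Trace: COOL -R-> INIT -L-> RUN -L-> RUN -R-> INIT -L-> RUN  → end RUN, accepted

w2, w3, w4, w5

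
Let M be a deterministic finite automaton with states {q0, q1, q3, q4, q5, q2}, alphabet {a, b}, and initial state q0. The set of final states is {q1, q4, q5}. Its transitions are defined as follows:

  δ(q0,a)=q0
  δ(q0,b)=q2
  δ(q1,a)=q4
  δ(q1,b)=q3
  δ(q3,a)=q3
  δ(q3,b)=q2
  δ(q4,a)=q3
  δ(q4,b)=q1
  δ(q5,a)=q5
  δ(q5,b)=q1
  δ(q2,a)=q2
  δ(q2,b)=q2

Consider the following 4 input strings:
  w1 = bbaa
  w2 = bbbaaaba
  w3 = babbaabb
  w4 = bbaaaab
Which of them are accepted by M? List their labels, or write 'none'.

none

w1: q0 → q2 → q2 → q2 → q2  → end q2, rejected
w2: q0 → q2 → q2 → q2 → q2 → q2 → q2 → q2 → q2  → end q2, rejected
w3: q0 → q2 → q2 → q2 → q2 → q2 → q2 → q2 → q2  → end q2, rejected
w4: q0 → q2 → q2 → q2 → q2 → q2 → q2 → q2  → end q2, rejected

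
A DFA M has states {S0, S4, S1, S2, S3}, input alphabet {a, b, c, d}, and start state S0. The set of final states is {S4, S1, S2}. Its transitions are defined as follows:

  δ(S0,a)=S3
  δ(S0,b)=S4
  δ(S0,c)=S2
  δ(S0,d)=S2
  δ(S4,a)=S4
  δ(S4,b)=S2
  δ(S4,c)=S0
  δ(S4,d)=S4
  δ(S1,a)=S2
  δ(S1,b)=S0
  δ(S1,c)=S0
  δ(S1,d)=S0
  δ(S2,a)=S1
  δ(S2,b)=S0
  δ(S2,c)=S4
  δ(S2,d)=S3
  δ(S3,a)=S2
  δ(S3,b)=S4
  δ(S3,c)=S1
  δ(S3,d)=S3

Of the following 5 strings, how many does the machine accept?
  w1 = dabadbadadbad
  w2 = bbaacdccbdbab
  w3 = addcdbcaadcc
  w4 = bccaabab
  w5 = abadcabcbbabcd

w1:
  start at S0
  read 'd': S0 → S2
  read 'a': S2 → S1
  read 'b': S1 → S0
  read 'a': S0 → S3
  read 'd': S3 → S3
  read 'b': S3 → S4
  read 'a': S4 → S4
  read 'd': S4 → S4
  read 'a': S4 → S4
  read 'd': S4 → S4
  read 'b': S4 → S2
  read 'a': S2 → S1
  read 'd': S1 → S0
  end S0, rejected
w2:
  start at S0
  read 'b': S0 → S4
  read 'b': S4 → S2
  read 'a': S2 → S1
  read 'a': S1 → S2
  read 'c': S2 → S4
  read 'd': S4 → S4
  read 'c': S4 → S0
  read 'c': S0 → S2
  read 'b': S2 → S0
  read 'd': S0 → S2
  read 'b': S2 → S0
  read 'a': S0 → S3
  read 'b': S3 → S4
  end S4, accepted
w3:
  start at S0
  read 'a': S0 → S3
  read 'd': S3 → S3
  read 'd': S3 → S3
  read 'c': S3 → S1
  read 'd': S1 → S0
  read 'b': S0 → S4
  read 'c': S4 → S0
  read 'a': S0 → S3
  read 'a': S3 → S2
  read 'd': S2 → S3
  read 'c': S3 → S1
  read 'c': S1 → S0
  end S0, rejected
w4:
  start at S0
  read 'b': S0 → S4
  read 'c': S4 → S0
  read 'c': S0 → S2
  read 'a': S2 → S1
  read 'a': S1 → S2
  read 'b': S2 → S0
  read 'a': S0 → S3
  read 'b': S3 → S4
  end S4, accepted
w5:
  start at S0
  read 'a': S0 → S3
  read 'b': S3 → S4
  read 'a': S4 → S4
  read 'd': S4 → S4
  read 'c': S4 → S0
  read 'a': S0 → S3
  read 'b': S3 → S4
  read 'c': S4 → S0
  read 'b': S0 → S4
  read 'b': S4 → S2
  read 'a': S2 → S1
  read 'b': S1 → S0
  read 'c': S0 → S2
  read 'd': S2 → S3
  end S3, rejected

2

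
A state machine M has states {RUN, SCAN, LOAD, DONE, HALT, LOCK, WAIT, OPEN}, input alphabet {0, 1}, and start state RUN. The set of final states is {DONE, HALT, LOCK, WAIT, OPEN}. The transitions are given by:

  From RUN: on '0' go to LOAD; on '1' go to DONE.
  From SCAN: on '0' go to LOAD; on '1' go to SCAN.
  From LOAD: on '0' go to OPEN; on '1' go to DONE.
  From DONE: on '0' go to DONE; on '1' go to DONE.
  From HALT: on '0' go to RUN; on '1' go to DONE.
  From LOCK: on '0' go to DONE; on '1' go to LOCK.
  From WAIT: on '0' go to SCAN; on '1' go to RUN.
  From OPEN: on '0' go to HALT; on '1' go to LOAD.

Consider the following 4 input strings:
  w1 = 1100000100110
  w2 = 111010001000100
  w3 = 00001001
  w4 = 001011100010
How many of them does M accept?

w1:
  start at RUN
  read '1': RUN → DONE
  read '1': DONE → DONE
  read '0': DONE → DONE
  read '0': DONE → DONE
  read '0': DONE → DONE
  read '0': DONE → DONE
  read '0': DONE → DONE
  read '1': DONE → DONE
  read '0': DONE → DONE
  read '0': DONE → DONE
  read '1': DONE → DONE
  read '1': DONE → DONE
  read '0': DONE → DONE
  end DONE, accepted
w2:
  start at RUN
  read '1': RUN → DONE
  read '1': DONE → DONE
  read '1': DONE → DONE
  read '0': DONE → DONE
  read '1': DONE → DONE
  read '0': DONE → DONE
  read '0': DONE → DONE
  read '0': DONE → DONE
  read '1': DONE → DONE
  read '0': DONE → DONE
  read '0': DONE → DONE
  read '0': DONE → DONE
  read '1': DONE → DONE
  read '0': DONE → DONE
  read '0': DONE → DONE
  end DONE, accepted
w3:
  start at RUN
  read '0': RUN → LOAD
  read '0': LOAD → OPEN
  read '0': OPEN → HALT
  read '0': HALT → RUN
  read '1': RUN → DONE
  read '0': DONE → DONE
  read '0': DONE → DONE
  read '1': DONE → DONE
  end DONE, accepted
w4:
  start at RUN
  read '0': RUN → LOAD
  read '0': LOAD → OPEN
  read '1': OPEN → LOAD
  read '0': LOAD → OPEN
  read '1': OPEN → LOAD
  read '1': LOAD → DONE
  read '1': DONE → DONE
  read '0': DONE → DONE
  read '0': DONE → DONE
  read '0': DONE → DONE
  read '1': DONE → DONE
  read '0': DONE → DONE
  end DONE, accepted

4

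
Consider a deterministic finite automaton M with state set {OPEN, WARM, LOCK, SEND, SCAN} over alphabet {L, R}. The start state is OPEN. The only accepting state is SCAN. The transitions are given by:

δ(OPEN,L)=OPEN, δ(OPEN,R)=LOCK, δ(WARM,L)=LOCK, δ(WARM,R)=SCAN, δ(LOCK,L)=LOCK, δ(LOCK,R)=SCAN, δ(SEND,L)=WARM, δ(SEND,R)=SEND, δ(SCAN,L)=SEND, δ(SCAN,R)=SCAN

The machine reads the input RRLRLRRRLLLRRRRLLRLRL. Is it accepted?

OPEN → LOCK → SCAN → SEND → SEND → WARM → SCAN → SCAN → SCAN → SEND → WARM → LOCK → SCAN → SCAN → SCAN → SCAN → SEND → WARM → SCAN → SEND → SEND → WARM
End state WARM is not accepting.

No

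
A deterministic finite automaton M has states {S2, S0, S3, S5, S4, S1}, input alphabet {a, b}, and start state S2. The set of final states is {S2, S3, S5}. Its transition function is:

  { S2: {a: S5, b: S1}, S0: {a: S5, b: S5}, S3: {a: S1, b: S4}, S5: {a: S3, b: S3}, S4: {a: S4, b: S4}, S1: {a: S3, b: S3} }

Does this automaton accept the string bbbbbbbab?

Trace: S2 -b-> S1 -b-> S3 -b-> S4 -b-> S4 -b-> S4 -b-> S4 -b-> S4 -a-> S4 -b-> S4
End state S4 is not accepting.

No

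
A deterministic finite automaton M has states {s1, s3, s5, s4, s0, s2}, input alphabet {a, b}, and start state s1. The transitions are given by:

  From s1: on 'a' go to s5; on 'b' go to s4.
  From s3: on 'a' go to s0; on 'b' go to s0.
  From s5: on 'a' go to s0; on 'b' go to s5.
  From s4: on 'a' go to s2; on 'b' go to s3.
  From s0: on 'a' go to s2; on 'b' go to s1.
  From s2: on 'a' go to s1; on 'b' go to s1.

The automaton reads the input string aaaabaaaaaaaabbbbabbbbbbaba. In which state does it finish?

s5

Trace: s1 -a-> s5 -a-> s0 -a-> s2 -a-> s1 -b-> s4 -a-> s2 -a-> s1 -a-> s5 -a-> s0 -a-> s2 -a-> s1 -a-> s5 -a-> s0 -b-> s1 -b-> s4 -b-> s3 -b-> s0 -a-> s2 -b-> s1 -b-> s4 -b-> s3 -b-> s0 -b-> s1 -b-> s4 -a-> s2 -b-> s1 -a-> s5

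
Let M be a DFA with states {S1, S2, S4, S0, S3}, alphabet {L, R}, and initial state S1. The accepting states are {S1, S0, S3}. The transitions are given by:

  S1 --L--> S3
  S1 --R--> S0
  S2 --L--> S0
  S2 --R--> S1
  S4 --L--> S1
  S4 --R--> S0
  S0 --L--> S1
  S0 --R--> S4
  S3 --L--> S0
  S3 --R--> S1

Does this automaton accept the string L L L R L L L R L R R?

start at S1
read 'L': S1 → S3
read 'L': S3 → S0
read 'L': S0 → S1
read 'R': S1 → S0
read 'L': S0 → S1
read 'L': S1 → S3
read 'L': S3 → S0
read 'R': S0 → S4
read 'L': S4 → S1
read 'R': S1 → S0
read 'R': S0 → S4
End state S4 is not accepting.

No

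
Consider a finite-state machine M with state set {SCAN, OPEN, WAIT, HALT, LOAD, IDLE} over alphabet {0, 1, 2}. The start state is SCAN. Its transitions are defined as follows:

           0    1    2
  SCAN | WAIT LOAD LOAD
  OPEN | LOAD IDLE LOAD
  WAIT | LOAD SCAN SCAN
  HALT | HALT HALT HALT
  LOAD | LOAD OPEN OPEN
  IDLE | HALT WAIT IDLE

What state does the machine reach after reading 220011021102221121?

SCAN → LOAD → OPEN → LOAD → LOAD → OPEN → IDLE → HALT → HALT → HALT → HALT → HALT → HALT → HALT → HALT → HALT → HALT → HALT → HALT

HALT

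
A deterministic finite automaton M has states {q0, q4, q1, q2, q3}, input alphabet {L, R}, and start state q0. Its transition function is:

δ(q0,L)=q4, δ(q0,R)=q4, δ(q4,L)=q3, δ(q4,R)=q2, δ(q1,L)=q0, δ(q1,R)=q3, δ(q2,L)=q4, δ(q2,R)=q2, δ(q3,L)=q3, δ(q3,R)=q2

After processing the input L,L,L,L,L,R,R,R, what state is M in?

start at q0
read 'L': q0 → q4
read 'L': q4 → q3
read 'L': q3 → q3
read 'L': q3 → q3
read 'L': q3 → q3
read 'R': q3 → q2
read 'R': q2 → q2
read 'R': q2 → q2

q2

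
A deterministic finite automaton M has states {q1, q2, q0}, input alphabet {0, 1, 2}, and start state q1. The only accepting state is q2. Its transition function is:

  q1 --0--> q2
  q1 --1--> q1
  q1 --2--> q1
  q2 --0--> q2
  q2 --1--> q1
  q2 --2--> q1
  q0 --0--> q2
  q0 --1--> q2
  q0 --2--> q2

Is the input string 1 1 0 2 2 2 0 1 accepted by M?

start at q1
read '1': q1 → q1
read '1': q1 → q1
read '0': q1 → q2
read '2': q2 → q1
read '2': q1 → q1
read '2': q1 → q1
read '0': q1 → q2
read '1': q2 → q1
End state q1 is not accepting.

No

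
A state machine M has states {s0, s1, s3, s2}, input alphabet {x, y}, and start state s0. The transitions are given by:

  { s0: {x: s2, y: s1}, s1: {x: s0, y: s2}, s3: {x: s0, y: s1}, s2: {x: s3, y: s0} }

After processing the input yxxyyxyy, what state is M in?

s0 → s1 → s0 → s2 → s0 → s1 → s0 → s1 → s2

s2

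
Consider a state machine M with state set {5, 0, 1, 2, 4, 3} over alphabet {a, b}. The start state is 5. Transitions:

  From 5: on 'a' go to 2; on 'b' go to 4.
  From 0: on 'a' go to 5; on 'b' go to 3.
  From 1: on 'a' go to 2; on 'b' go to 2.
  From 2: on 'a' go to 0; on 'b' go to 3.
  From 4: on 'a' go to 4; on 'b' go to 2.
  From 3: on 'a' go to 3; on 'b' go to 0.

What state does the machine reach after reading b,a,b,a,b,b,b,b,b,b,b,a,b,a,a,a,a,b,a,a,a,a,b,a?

Trace: 5 -b-> 4 -a-> 4 -b-> 2 -a-> 0 -b-> 3 -b-> 0 -b-> 3 -b-> 0 -b-> 3 -b-> 0 -b-> 3 -a-> 3 -b-> 0 -a-> 5 -a-> 2 -a-> 0 -a-> 5 -b-> 4 -a-> 4 -a-> 4 -a-> 4 -a-> 4 -b-> 2 -a-> 0

0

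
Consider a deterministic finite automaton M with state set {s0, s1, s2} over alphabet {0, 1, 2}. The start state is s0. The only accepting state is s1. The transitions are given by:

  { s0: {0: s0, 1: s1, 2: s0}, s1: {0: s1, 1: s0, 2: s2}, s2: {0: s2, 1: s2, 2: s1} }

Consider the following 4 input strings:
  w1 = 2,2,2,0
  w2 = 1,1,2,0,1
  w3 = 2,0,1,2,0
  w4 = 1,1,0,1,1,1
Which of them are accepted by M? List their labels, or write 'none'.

w1: s0 → s0 → s0 → s0 → s0  → end s0, rejected
w2: s0 → s1 → s0 → s0 → s0 → s1  → end s1, accepted
w3: s0 → s0 → s0 → s1 → s2 → s2  → end s2, rejected
w4: s0 → s1 → s0 → s0 → s1 → s0 → s1  → end s1, accepted

w2, w4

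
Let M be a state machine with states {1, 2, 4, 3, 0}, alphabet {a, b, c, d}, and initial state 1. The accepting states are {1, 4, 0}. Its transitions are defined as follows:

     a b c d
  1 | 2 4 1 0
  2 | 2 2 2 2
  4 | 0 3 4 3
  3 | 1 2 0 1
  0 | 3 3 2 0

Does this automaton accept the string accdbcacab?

No

Trace: 1 -a-> 2 -c-> 2 -c-> 2 -d-> 2 -b-> 2 -c-> 2 -a-> 2 -c-> 2 -a-> 2 -b-> 2
End state 2 is not accepting.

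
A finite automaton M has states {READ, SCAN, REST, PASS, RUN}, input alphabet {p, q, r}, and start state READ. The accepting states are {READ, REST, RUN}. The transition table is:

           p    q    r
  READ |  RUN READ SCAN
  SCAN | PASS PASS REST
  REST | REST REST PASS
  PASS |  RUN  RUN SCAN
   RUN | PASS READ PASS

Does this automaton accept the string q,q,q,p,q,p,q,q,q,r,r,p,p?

start at READ
read 'q': READ → READ
read 'q': READ → READ
read 'q': READ → READ
read 'p': READ → RUN
read 'q': RUN → READ
read 'p': READ → RUN
read 'q': RUN → READ
read 'q': READ → READ
read 'q': READ → READ
read 'r': READ → SCAN
read 'r': SCAN → REST
read 'p': REST → REST
read 'p': REST → REST
End state REST is accepting.

Yes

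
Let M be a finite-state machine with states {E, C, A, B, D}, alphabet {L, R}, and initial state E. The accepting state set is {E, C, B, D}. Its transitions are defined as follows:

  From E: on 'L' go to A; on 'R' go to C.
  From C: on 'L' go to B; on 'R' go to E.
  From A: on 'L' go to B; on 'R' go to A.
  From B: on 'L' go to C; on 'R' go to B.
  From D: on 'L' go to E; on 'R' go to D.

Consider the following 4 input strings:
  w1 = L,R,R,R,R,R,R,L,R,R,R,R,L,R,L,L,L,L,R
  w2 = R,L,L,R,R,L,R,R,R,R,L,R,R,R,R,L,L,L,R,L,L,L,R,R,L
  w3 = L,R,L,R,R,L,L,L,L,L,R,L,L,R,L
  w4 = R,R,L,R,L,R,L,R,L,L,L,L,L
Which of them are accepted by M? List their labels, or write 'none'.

w1, w2, w3, w4

w1:
  start at E
  read 'L': E → A
  read 'R': A → A
  read 'R': A → A
  read 'R': A → A
  read 'R': A → A
  read 'R': A → A
  read 'R': A → A
  read 'L': A → B
  read 'R': B → B
  read 'R': B → B
  read 'R': B → B
  read 'R': B → B
  read 'L': B → C
  read 'R': C → E
  read 'L': E → A
  read 'L': A → B
  read 'L': B → C
  read 'L': C → B
  read 'R': B → B
  end B, accepted
w2:
  start at E
  read 'R': E → C
  read 'L': C → B
  read 'L': B → C
  read 'R': C → E
  read 'R': E → C
  read 'L': C → B
  read 'R': B → B
  read 'R': B → B
  read 'R': B → B
  read 'R': B → B
  read 'L': B → C
  read 'R': C → E
  read 'R': E → C
  read 'R': C → E
  read 'R': E → C
  read 'L': C → B
  read 'L': B → C
  read 'L': C → B
  read 'R': B → B
  read 'L': B → C
  read 'L': C → B
  read 'L': B → C
  read 'R': C → E
  read 'R': E → C
  read 'L': C → B
  end B, accepted
w3:
  start at E
  read 'L': E → A
  read 'R': A → A
  read 'L': A → B
  read 'R': B → B
  read 'R': B → B
  read 'L': B → C
  read 'L': C → B
  read 'L': B → C
  read 'L': C → B
  read 'L': B → C
  read 'R': C → E
  read 'L': E → A
  read 'L': A → B
  read 'R': B → B
  read 'L': B → C
  end C, accepted
w4:
  start at E
  read 'R': E → C
  read 'R': C → E
  read 'L': E → A
  read 'R': A → A
  read 'L': A → B
  read 'R': B → B
  read 'L': B → C
  read 'R': C → E
  read 'L': E → A
  read 'L': A → B
  read 'L': B → C
  read 'L': C → B
  read 'L': B → C
  end C, accepted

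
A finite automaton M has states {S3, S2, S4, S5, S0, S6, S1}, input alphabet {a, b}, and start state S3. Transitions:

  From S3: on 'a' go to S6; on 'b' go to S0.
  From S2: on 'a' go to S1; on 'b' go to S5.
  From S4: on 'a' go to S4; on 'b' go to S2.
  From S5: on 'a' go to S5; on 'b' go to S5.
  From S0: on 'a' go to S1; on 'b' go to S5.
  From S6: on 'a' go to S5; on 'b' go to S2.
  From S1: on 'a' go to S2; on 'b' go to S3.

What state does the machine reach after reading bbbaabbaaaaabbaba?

Trace: S3 -b-> S0 -b-> S5 -b-> S5 -a-> S5 -a-> S5 -b-> S5 -b-> S5 -a-> S5 -a-> S5 -a-> S5 -a-> S5 -a-> S5 -b-> S5 -b-> S5 -a-> S5 -b-> S5 -a-> S5

S5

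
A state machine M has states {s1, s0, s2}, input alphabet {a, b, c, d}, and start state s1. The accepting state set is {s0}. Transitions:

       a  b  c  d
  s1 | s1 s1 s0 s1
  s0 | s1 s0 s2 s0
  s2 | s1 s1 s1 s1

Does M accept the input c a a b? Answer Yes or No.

No

Trace: s1 -c-> s0 -a-> s1 -a-> s1 -b-> s1
End state s1 is not accepting.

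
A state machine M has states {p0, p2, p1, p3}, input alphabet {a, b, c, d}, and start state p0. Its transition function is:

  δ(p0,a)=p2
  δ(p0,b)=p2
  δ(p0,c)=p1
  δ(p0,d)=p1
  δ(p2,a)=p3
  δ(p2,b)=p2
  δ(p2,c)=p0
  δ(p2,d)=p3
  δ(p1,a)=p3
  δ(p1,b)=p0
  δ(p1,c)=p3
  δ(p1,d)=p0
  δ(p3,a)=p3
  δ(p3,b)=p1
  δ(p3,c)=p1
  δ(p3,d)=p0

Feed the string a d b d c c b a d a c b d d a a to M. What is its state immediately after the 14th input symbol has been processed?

p0 → p2 → p3 → p1 → p0 → p1 → p3 → p1 → p3 → p0 → p2 → p0 → p2 → p3 → p0
After 14 symbols: p0.

p0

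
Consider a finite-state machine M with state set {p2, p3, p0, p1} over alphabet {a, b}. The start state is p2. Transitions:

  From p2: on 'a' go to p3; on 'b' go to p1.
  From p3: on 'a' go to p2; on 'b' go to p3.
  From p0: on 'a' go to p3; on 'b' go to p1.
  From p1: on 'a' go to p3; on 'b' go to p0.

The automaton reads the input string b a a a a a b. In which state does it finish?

Trace: p2 -b-> p1 -a-> p3 -a-> p2 -a-> p3 -a-> p2 -a-> p3 -b-> p3

p3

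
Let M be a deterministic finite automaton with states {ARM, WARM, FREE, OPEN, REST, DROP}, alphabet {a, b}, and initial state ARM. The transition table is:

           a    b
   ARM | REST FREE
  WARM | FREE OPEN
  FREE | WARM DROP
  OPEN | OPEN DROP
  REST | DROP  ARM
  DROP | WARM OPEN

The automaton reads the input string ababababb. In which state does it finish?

Trace: ARM -a-> REST -b-> ARM -a-> REST -b-> ARM -a-> REST -b-> ARM -a-> REST -b-> ARM -b-> FREE

FREE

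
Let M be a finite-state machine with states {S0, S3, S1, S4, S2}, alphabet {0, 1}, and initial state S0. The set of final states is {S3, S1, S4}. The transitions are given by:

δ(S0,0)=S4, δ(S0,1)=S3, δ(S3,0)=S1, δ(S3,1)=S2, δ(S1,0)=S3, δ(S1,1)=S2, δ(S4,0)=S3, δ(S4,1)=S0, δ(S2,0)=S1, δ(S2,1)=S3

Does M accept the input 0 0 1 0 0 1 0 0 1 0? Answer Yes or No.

Yes

S0 → S4 → S3 → S2 → S1 → S3 → S2 → S1 → S3 → S2 → S1
End state S1 is accepting.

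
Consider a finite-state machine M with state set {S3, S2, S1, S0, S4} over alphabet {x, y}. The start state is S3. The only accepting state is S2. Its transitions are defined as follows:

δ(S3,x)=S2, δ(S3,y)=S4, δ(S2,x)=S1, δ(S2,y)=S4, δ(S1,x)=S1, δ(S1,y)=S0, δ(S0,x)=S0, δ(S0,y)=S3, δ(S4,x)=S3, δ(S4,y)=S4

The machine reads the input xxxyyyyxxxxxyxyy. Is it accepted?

Trace: S3 -x-> S2 -x-> S1 -x-> S1 -y-> S0 -y-> S3 -y-> S4 -y-> S4 -x-> S3 -x-> S2 -x-> S1 -x-> S1 -x-> S1 -y-> S0 -x-> S0 -y-> S3 -y-> S4
End state S4 is not accepting.

No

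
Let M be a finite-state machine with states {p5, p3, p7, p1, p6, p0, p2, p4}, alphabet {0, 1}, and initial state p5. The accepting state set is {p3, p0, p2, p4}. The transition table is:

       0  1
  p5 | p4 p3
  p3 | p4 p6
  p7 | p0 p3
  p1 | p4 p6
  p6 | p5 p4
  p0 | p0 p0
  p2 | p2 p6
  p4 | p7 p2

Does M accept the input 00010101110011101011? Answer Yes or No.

Yes

Trace: p5 -0-> p4 -0-> p7 -0-> p0 -1-> p0 -0-> p0 -1-> p0 -0-> p0 -1-> p0 -1-> p0 -1-> p0 -0-> p0 -0-> p0 -1-> p0 -1-> p0 -1-> p0 -0-> p0 -1-> p0 -0-> p0 -1-> p0 -1-> p0
End state p0 is accepting.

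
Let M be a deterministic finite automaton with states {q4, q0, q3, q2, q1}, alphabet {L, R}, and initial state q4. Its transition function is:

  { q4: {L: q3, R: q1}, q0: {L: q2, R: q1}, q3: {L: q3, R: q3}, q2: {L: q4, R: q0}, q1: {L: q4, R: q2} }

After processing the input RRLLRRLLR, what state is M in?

start at q4
read 'R': q4 → q1
read 'R': q1 → q2
read 'L': q2 → q4
read 'L': q4 → q3
read 'R': q3 → q3
read 'R': q3 → q3
read 'L': q3 → q3
read 'L': q3 → q3
read 'R': q3 → q3

q3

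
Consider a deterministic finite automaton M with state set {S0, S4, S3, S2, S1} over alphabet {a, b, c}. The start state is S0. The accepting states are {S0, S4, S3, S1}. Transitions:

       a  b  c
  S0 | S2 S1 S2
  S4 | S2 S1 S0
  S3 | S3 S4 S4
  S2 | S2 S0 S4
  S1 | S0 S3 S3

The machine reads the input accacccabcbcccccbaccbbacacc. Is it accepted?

Trace: S0 -a-> S2 -c-> S4 -c-> S0 -a-> S2 -c-> S4 -c-> S0 -c-> S2 -a-> S2 -b-> S0 -c-> S2 -b-> S0 -c-> S2 -c-> S4 -c-> S0 -c-> S2 -c-> S4 -b-> S1 -a-> S0 -c-> S2 -c-> S4 -b-> S1 -b-> S3 -a-> S3 -c-> S4 -a-> S2 -c-> S4 -c-> S0
End state S0 is accepting.

Yes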